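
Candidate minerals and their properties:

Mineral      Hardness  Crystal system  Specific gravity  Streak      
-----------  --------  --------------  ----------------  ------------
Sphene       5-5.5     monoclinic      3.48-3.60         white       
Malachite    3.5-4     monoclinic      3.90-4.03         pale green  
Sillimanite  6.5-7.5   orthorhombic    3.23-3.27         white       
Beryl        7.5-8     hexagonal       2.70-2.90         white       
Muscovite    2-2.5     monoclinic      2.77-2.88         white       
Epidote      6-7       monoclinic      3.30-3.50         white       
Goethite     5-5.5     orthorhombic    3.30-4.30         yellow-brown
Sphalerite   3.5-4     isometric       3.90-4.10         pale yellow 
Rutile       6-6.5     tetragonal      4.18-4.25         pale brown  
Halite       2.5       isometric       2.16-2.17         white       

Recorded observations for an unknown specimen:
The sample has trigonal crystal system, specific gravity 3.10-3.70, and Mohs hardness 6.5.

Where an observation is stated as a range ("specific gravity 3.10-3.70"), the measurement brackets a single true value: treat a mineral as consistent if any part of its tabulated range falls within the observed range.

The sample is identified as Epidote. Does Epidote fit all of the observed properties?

No

Trigonal crystal system — Epidote has monoclinic system; a mismatch.
Specific gravity 3.10-3.70 — consistent with Epidote (SG 3.30-3.50).
Mohs hardness 6.5 — consistent with Epidote (hardness 6-7).
The crystal system observation rules out Epidote.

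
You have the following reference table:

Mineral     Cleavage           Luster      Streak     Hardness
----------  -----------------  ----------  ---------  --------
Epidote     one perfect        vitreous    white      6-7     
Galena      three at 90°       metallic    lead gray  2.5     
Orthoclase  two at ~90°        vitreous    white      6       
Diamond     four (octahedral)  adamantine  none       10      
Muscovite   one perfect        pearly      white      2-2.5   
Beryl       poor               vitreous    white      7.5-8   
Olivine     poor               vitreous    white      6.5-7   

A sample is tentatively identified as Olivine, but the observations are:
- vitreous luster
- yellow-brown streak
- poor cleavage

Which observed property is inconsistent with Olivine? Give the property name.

streak

Vitreous luster: Olivine has vitreous luster — agrees.
Yellow-brown streak: Olivine has white streak — does not match.
Poor cleavage: Olivine has cleavage poor — agrees.
Only the streak is inconsistent.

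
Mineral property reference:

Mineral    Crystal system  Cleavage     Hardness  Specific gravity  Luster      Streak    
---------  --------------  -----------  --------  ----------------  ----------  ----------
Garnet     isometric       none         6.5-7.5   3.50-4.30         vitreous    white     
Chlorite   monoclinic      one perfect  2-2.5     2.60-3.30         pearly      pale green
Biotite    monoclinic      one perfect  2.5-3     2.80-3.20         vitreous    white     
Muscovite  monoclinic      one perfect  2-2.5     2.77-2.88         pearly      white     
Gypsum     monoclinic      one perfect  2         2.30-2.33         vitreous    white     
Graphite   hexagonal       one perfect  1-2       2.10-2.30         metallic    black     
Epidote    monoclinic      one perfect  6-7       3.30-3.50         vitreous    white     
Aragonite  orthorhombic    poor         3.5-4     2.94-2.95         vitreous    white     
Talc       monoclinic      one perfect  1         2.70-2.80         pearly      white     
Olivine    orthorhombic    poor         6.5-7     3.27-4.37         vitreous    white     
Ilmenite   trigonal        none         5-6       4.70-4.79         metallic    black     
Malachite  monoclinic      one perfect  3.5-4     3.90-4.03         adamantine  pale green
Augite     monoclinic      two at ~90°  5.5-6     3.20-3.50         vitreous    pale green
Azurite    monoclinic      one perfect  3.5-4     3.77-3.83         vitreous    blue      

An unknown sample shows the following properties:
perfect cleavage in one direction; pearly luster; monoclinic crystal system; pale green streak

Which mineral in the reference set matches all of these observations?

Chlorite

Perfect cleavage in one direction rules out Garnet, Aragonite, Olivine, Ilmenite, Augite.
Pearly luster — narrows the field to Chlorite, Muscovite, Talc.
Monoclinic crystal system — all remaining candidates fit.
Pale green streak — Chlorite remains.
The only mineral consistent with every observation is Chlorite.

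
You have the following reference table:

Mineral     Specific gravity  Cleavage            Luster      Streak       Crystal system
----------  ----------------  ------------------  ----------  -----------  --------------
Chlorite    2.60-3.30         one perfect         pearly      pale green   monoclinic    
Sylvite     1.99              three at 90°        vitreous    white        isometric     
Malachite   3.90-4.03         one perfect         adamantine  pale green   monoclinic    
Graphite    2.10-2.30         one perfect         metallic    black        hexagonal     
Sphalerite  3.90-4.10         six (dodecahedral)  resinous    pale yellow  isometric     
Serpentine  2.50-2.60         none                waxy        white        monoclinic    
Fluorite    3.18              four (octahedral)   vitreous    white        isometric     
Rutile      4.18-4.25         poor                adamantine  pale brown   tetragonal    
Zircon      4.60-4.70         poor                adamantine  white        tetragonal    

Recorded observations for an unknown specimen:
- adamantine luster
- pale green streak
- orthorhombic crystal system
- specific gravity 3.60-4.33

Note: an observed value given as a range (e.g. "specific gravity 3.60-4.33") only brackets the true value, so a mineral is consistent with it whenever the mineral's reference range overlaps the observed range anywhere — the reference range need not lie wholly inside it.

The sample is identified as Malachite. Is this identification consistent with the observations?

Adamantine luster — matches Malachite (adamantine luster).
Pale green streak — matches Malachite (pale green streak).
Orthorhombic crystal system — Malachite has monoclinic system; which does not match.
Specific gravity 3.60-4.33 — matches Malachite (SG 3.90-4.03).
Crystal system alone is enough to reject Malachite.

Inconsistent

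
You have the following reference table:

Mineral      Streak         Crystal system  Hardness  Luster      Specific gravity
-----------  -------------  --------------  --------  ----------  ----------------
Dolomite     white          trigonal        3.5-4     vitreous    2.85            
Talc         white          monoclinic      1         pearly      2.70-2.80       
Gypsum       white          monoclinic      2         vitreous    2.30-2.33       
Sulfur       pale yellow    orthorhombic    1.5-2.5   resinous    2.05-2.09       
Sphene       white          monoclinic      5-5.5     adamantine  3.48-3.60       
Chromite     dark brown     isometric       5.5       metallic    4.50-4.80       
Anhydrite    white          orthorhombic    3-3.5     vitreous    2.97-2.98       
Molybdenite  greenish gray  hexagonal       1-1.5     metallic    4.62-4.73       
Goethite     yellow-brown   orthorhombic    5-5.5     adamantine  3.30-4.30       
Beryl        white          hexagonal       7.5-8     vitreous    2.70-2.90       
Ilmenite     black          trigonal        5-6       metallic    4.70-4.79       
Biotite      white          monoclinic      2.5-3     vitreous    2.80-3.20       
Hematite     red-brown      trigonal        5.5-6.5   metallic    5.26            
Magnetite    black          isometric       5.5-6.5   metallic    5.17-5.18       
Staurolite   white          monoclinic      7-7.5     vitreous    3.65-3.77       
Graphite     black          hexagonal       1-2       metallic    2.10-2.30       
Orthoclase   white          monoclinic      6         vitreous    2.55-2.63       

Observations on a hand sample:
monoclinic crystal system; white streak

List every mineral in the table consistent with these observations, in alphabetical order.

Biotite, Gypsum, Orthoclase, Sphene, Staurolite, Talc

Monoclinic crystal system: narrows the field to Talc, Gypsum, Sphene, Biotite, Staurolite, Orthoclase.
White streak: no further eliminations.
Remaining candidates: Biotite, Gypsum, Orthoclase, Sphene, Staurolite, Talc.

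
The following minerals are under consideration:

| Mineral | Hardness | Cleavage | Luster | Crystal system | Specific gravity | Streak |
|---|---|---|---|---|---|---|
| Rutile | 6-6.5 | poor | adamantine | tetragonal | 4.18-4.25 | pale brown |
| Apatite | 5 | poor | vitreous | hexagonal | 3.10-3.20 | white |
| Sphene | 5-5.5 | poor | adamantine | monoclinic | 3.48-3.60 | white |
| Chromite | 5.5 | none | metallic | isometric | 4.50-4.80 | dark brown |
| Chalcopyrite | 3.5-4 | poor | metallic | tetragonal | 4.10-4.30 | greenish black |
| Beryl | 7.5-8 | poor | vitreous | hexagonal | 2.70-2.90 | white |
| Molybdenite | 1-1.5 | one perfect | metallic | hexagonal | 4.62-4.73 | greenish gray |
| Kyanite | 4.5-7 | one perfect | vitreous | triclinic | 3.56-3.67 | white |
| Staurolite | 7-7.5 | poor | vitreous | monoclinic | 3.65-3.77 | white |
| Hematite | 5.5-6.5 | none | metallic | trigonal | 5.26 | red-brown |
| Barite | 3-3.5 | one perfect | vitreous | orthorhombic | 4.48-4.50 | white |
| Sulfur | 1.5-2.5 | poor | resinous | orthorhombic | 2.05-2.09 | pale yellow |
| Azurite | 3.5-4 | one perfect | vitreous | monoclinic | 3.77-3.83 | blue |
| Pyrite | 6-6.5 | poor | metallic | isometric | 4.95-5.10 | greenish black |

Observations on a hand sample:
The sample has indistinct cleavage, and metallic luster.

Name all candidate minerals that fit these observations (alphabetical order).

Indistinct cleavage rules out Chromite, Molybdenite, Kyanite, Hematite, Barite, Azurite.
Metallic luster: only Chalcopyrite, Pyrite remain.
Consistent with every observation: Chalcopyrite, Pyrite.

Chalcopyrite, Pyrite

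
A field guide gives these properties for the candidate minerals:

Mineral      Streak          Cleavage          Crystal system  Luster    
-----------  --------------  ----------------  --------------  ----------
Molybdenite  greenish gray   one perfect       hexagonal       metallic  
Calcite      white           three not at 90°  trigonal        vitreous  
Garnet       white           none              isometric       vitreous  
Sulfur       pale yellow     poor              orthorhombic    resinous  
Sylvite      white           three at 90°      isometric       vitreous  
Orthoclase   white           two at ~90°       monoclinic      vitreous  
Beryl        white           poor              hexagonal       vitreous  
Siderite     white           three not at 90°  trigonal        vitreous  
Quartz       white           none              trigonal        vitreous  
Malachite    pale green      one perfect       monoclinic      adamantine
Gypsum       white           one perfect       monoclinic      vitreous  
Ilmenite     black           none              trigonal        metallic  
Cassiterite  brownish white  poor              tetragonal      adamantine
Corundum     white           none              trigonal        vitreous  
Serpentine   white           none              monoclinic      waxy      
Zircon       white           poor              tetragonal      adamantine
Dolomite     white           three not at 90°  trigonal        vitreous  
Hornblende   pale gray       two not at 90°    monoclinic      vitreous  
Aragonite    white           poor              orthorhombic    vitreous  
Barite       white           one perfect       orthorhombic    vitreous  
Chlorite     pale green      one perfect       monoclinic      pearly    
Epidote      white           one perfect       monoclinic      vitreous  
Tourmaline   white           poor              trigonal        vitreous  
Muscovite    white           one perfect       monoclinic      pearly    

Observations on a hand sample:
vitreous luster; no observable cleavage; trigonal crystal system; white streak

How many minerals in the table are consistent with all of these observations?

2

Vitreous luster: leaves Calcite, Garnet, Sylvite, Orthoclase, Beryl, Siderite, Quartz, Gypsum, Corundum, Dolomite, Hornblende, Aragonite, Barite, Epidote, Tourmaline.
No observable cleavage: narrows the field to Garnet, Quartz, Corundum.
Trigonal crystal system eliminates Garnet.
White streak: all remaining candidates fit.
Remaining candidates: Corundum, Quartz.
That is 2 minerals.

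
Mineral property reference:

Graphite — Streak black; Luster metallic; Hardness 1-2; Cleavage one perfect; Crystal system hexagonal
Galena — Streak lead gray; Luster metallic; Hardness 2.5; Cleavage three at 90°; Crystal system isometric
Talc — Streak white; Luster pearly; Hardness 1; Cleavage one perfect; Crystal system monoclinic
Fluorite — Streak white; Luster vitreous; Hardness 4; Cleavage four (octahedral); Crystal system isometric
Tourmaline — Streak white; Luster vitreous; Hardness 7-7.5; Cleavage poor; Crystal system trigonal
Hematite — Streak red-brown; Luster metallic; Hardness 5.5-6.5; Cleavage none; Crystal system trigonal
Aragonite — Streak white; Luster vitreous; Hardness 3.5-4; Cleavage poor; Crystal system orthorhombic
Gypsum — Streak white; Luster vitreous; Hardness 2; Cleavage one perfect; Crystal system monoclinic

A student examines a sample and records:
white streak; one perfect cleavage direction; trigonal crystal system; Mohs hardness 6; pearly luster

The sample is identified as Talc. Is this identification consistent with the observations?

No

White streak — matches Talc (white streak).
One perfect cleavage direction — matches Talc (cleavage one perfect).
Trigonal crystal system — Talc has monoclinic system; a mismatch.
Mohs hardness 6 — Talc has hardness 1; a mismatch.
Pearly luster — matches Talc (pearly luster).
2 of the observed properties are inconsistent with Talc.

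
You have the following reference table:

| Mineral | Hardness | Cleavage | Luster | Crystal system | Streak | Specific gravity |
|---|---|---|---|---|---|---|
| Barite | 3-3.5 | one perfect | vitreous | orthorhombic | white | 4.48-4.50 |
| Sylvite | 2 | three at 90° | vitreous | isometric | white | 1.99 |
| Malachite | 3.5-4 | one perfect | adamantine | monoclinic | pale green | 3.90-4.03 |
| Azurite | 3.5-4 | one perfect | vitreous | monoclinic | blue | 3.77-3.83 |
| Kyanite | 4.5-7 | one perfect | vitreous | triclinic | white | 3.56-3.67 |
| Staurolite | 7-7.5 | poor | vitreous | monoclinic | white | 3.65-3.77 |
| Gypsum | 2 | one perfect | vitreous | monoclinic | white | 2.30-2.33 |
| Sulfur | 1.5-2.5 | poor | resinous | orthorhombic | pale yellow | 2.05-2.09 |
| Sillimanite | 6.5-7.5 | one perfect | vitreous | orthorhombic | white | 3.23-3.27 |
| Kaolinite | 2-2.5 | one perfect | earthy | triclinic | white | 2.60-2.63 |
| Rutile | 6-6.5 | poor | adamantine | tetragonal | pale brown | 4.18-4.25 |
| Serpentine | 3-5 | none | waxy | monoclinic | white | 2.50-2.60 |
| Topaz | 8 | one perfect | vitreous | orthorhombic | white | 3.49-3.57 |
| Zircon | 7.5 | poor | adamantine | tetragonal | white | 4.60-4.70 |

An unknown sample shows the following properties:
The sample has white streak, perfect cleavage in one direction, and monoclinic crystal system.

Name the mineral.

Gypsum

White streak rules out Malachite, Azurite, Sulfur, Rutile.
Perfect cleavage in one direction eliminates Sylvite, Staurolite, Serpentine, Zircon.
Monoclinic crystal system — narrows the field to Gypsum.
Gypsum is the sole remaining match.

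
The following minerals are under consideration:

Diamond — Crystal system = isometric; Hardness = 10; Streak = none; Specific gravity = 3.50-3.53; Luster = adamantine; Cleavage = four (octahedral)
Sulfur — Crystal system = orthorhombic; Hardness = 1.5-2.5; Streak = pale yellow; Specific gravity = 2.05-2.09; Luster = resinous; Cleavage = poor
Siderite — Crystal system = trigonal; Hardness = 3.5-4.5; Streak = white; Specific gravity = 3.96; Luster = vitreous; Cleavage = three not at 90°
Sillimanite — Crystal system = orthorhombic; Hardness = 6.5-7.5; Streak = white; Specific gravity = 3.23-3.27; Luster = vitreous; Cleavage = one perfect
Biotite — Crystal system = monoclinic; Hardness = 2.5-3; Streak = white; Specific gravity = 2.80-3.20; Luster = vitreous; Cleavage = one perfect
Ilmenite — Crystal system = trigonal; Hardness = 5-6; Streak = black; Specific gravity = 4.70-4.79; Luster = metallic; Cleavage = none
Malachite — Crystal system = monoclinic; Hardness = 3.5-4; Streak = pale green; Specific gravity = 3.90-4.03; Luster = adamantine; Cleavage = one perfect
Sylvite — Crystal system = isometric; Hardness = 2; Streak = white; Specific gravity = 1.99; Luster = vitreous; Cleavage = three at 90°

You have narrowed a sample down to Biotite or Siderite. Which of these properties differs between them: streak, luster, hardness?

Streak: both white — no difference.
Luster: both vitreous — no difference.
Hardness: Biotite 2.5-3, Siderite 3.5-4.5 — distinct.
Hardness is the diagnostic property here.

hardness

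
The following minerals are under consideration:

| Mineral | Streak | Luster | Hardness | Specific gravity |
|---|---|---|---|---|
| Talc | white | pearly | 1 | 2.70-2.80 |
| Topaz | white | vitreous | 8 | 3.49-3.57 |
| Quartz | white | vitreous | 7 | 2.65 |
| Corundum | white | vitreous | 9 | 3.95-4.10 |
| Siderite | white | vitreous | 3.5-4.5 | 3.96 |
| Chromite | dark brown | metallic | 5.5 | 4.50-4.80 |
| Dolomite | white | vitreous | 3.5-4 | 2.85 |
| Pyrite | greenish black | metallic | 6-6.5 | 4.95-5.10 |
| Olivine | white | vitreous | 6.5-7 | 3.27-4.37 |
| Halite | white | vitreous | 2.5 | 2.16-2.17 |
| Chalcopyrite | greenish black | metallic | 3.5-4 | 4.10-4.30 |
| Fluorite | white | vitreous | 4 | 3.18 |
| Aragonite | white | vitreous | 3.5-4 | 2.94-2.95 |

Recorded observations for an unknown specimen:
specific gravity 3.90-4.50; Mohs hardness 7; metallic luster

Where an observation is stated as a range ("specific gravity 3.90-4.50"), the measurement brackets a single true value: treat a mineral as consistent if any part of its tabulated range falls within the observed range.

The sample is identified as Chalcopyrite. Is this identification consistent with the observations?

No

Specific gravity 3.90-4.50 — matches Chalcopyrite (SG 4.10-4.30).
Mohs hardness 7 — Chalcopyrite has hardness 3.5-4; which does not match.
Metallic luster — matches Chalcopyrite (metallic luster).
Chalcopyrite is excluded by the hardness.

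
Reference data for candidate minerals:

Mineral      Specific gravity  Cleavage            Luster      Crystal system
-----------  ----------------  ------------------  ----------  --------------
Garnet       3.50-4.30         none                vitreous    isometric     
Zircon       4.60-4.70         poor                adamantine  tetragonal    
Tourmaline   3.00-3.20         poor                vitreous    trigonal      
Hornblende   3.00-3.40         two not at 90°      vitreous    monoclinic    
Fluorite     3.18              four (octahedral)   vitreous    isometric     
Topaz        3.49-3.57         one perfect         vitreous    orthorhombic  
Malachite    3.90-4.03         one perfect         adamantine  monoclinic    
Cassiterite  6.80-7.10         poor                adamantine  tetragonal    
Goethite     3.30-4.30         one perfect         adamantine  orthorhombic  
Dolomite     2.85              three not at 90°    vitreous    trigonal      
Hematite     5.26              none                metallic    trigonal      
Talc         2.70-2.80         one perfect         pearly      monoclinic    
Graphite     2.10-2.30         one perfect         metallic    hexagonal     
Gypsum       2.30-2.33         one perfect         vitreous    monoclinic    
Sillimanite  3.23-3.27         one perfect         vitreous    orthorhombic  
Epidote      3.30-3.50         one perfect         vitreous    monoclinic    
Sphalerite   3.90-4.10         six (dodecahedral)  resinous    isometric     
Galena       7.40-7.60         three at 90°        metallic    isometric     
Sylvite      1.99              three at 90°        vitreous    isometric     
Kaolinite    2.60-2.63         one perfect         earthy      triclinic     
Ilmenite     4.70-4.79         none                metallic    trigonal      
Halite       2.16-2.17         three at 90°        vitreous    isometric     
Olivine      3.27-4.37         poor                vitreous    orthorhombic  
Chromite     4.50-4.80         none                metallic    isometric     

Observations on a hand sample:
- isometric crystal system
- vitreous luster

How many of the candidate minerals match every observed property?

Isometric crystal system — Garnet, Fluorite, Sphalerite, Galena, Sylvite, Halite, Chromite remain.
Vitreous luster eliminates Sphalerite, Galena, Chromite.
The minerals that satisfy all observations are Fluorite, Garnet, Halite, Sylvite.
That is 4 minerals.

4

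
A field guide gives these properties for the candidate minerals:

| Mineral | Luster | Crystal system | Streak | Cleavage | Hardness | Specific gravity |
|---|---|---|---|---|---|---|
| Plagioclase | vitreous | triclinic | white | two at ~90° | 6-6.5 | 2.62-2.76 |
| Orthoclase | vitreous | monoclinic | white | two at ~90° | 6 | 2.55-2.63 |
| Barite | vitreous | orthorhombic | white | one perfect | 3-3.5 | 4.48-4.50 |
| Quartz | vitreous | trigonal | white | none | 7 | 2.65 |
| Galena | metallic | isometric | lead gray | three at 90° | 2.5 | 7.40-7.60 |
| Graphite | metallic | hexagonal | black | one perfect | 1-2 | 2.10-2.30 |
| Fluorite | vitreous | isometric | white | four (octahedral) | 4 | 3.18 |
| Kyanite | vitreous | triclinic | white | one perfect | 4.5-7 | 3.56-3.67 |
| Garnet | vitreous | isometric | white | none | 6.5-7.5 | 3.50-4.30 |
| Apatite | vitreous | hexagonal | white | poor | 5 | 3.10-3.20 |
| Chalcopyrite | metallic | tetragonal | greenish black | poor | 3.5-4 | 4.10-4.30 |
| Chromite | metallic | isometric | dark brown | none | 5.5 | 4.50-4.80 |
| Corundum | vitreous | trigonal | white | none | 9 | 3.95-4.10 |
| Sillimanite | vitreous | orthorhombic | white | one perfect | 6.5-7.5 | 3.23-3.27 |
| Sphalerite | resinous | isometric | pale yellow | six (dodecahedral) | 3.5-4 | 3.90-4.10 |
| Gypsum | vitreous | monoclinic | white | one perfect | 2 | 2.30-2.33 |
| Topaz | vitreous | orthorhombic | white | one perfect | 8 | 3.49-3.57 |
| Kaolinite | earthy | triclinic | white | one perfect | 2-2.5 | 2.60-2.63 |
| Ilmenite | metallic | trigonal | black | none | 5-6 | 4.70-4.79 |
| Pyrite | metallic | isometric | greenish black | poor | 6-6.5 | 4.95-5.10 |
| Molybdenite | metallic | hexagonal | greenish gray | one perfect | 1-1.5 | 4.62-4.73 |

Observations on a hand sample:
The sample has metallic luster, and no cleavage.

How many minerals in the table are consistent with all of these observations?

2

Metallic luster — only Galena, Graphite, Chalcopyrite, Chromite, Ilmenite, Pyrite, Molybdenite remain.
No cleavage — Chromite, Ilmenite remain.
Consistent with every observation: Chromite, Ilmenite.
That is 2 minerals.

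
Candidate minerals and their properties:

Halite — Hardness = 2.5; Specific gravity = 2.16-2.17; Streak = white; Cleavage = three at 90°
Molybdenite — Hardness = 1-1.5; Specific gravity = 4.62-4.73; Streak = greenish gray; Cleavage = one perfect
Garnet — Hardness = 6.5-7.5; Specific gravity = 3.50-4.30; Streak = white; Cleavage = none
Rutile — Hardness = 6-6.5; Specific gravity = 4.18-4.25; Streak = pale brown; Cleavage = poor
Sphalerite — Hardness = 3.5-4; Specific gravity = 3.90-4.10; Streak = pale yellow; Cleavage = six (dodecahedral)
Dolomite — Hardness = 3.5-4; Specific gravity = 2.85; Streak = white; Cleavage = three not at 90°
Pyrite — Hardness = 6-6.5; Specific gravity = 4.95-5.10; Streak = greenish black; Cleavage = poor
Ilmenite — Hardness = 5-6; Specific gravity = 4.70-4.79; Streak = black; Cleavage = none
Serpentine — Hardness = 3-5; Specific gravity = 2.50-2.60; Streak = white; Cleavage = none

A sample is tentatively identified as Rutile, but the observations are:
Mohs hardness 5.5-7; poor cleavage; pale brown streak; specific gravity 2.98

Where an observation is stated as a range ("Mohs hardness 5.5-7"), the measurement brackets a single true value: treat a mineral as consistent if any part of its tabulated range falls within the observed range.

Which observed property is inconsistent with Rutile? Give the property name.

specific gravity

Mohs hardness 5.5-7: Rutile has hardness 6-6.5 — consistent.
Poor cleavage: Rutile has cleavage poor — consistent.
Pale brown streak: Rutile has pale brown streak — consistent.
Specific gravity 2.98: Rutile has SG 4.18-4.25 — inconsistent.
Everything matches except the specific gravity.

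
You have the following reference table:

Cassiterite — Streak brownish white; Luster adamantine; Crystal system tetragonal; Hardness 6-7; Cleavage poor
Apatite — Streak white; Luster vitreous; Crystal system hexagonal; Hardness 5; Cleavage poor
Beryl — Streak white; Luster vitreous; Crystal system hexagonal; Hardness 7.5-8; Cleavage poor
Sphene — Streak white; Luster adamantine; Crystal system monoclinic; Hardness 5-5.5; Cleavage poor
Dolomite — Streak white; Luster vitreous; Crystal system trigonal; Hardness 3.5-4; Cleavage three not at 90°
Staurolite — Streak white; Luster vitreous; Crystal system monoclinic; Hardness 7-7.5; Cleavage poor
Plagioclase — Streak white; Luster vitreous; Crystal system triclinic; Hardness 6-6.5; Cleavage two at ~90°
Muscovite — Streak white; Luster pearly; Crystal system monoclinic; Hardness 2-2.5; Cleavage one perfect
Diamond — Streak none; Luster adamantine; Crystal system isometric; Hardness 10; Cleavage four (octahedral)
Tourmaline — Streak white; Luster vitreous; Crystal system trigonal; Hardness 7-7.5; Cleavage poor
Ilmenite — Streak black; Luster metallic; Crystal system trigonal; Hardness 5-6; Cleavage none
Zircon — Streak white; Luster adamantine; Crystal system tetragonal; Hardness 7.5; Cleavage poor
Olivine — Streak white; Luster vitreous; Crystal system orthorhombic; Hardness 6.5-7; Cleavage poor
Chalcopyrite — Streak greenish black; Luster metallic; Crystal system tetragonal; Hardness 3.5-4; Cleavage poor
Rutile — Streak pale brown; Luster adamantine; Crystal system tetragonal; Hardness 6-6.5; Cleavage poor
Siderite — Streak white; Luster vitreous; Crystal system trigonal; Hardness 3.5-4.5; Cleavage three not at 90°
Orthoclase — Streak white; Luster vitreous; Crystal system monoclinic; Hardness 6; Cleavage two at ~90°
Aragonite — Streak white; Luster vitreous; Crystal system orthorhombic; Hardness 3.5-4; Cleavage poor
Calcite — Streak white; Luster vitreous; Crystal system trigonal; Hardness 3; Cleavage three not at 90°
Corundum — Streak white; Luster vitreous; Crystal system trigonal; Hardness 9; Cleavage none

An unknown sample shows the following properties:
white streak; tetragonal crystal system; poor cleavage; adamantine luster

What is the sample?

Zircon

White streak rules out Cassiterite, Diamond, Ilmenite, Chalcopyrite, Rutile.
Tetragonal crystal system — leaves Zircon.
Poor cleavage — no further eliminations.
Adamantine luster — consistent with all remaining minerals.
Zircon is the sole remaining match.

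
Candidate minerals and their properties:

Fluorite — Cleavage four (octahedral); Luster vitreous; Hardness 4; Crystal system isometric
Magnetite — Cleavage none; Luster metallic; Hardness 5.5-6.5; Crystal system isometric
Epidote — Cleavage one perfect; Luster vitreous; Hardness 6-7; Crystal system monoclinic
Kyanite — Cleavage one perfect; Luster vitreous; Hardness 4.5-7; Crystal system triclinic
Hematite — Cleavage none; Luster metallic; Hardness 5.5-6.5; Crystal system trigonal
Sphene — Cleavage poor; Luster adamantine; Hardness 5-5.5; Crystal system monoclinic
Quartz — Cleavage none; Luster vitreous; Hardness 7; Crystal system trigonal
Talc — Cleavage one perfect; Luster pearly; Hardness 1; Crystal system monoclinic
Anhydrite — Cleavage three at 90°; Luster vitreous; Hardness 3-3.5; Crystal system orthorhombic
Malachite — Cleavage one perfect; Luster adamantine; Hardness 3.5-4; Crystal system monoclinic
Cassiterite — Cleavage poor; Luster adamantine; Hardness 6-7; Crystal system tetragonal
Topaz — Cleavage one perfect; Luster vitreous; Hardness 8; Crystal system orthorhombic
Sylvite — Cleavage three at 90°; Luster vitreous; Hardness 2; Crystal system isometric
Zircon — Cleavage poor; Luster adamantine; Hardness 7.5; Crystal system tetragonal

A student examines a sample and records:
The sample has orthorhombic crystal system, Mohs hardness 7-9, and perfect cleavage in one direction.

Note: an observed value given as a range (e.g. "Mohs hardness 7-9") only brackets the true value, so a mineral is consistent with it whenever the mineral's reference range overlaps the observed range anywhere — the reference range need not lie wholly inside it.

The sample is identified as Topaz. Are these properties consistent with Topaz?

Orthorhombic crystal system — matches Topaz (orthorhombic system).
Mohs hardness 7-9 — matches Topaz (hardness 8).
Perfect cleavage in one direction — matches Topaz (cleavage one perfect).
Nothing contradicts Topaz.

Yes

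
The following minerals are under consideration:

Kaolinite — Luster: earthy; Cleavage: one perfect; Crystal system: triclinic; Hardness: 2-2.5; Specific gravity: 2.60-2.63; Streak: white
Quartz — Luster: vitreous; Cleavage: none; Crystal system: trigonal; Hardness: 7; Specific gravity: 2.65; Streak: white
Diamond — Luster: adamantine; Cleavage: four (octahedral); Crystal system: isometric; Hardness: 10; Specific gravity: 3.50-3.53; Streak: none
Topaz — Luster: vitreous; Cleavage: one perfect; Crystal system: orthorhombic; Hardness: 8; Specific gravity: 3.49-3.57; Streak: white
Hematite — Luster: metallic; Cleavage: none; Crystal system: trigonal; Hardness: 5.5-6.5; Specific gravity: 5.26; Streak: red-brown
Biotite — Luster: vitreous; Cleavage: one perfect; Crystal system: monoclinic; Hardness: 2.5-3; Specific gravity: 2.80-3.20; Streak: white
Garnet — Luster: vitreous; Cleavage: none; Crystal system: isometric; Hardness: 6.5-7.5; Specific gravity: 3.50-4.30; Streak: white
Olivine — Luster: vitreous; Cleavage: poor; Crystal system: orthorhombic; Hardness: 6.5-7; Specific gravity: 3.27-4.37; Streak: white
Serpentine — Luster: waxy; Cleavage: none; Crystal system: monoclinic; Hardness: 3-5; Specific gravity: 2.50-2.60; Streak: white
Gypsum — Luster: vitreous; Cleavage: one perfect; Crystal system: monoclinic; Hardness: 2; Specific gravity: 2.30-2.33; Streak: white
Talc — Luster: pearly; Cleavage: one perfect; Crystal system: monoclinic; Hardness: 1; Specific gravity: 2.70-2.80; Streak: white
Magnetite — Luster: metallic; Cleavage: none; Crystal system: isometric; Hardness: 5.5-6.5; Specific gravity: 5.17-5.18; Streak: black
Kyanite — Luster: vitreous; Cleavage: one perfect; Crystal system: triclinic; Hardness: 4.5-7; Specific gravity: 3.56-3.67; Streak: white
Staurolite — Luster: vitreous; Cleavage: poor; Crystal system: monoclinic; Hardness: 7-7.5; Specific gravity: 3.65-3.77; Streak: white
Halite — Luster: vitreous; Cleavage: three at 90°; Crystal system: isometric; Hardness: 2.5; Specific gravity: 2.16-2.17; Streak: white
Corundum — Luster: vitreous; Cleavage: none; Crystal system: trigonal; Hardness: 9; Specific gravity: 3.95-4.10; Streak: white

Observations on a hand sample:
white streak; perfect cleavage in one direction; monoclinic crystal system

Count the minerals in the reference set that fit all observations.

White streak excludes Diamond, Hematite, Magnetite.
Perfect cleavage in one direction: Kaolinite, Topaz, Biotite, Gypsum, Talc, Kyanite remain.
Monoclinic crystal system excludes Kaolinite, Topaz, Kyanite.
Remaining candidates: Biotite, Gypsum, Talc.
That is 3 minerals.

3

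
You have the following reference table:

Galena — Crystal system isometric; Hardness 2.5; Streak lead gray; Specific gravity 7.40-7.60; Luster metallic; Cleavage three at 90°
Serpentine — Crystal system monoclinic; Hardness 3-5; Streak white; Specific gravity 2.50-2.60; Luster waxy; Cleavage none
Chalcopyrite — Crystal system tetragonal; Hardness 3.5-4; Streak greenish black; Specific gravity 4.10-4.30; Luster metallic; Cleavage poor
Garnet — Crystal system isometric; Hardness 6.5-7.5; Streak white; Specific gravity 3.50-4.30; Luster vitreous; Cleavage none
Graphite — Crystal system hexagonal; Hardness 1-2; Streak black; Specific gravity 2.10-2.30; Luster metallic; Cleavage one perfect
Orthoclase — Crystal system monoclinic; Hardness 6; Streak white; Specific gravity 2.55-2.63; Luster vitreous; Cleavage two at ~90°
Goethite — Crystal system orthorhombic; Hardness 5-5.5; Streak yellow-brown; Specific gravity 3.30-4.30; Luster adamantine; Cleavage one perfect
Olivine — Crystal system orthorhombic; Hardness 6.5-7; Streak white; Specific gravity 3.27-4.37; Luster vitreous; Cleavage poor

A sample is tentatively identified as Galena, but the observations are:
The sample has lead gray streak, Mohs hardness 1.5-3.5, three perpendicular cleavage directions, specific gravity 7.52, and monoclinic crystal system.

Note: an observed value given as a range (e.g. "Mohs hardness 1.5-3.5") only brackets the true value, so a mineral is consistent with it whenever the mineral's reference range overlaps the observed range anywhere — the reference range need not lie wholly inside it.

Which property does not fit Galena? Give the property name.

Lead gray streak: Galena has lead gray streak — matches.
Mohs hardness 1.5-3.5: Galena has hardness 2.5 — matches.
Three perpendicular cleavage directions: Galena has cleavage three at 90° — matches.
Specific gravity 7.52: Galena has SG 7.40-7.60 — matches.
Monoclinic crystal system: Galena has isometric system — outside the reference range.
Everything matches except the crystal system.

crystal system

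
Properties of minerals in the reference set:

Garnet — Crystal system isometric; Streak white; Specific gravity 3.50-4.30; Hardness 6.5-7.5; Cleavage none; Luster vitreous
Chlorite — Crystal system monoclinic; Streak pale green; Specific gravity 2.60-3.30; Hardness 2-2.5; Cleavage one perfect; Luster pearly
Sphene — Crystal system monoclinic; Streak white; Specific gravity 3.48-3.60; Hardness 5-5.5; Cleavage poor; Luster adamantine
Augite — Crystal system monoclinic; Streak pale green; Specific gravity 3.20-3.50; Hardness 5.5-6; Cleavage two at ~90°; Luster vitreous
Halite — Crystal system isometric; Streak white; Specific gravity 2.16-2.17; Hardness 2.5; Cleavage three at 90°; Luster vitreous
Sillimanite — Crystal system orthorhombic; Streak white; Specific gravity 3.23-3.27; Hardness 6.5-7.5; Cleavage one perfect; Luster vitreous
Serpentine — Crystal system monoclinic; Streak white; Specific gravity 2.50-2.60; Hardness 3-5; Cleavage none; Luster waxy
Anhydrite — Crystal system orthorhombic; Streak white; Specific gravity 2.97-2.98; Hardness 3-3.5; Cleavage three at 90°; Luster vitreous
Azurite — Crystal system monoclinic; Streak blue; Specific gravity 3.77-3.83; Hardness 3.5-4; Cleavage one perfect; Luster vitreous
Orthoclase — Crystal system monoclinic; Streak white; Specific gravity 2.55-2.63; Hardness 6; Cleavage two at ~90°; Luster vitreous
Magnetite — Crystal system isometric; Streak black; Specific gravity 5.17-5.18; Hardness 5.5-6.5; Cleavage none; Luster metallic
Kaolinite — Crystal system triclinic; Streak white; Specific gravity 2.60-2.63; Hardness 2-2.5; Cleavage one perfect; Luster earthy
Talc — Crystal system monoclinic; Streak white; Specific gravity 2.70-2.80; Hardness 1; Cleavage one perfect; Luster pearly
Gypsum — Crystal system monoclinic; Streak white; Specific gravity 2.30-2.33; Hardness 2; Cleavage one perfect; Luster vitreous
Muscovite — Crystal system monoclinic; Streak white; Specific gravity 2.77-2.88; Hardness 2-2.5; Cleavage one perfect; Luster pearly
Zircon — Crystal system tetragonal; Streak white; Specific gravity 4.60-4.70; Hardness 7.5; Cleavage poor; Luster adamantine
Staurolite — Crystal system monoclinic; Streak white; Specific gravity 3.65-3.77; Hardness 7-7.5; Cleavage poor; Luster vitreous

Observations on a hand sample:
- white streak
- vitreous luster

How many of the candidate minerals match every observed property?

White streak is inconsistent with Chlorite, Augite, Azurite, Magnetite.
Vitreous luster eliminates Sphene, Serpentine, Kaolinite, Talc, Muscovite, Zircon.
Remaining candidates: Anhydrite, Garnet, Gypsum, Halite, Orthoclase, Sillimanite, Staurolite.
That is 7 minerals.

7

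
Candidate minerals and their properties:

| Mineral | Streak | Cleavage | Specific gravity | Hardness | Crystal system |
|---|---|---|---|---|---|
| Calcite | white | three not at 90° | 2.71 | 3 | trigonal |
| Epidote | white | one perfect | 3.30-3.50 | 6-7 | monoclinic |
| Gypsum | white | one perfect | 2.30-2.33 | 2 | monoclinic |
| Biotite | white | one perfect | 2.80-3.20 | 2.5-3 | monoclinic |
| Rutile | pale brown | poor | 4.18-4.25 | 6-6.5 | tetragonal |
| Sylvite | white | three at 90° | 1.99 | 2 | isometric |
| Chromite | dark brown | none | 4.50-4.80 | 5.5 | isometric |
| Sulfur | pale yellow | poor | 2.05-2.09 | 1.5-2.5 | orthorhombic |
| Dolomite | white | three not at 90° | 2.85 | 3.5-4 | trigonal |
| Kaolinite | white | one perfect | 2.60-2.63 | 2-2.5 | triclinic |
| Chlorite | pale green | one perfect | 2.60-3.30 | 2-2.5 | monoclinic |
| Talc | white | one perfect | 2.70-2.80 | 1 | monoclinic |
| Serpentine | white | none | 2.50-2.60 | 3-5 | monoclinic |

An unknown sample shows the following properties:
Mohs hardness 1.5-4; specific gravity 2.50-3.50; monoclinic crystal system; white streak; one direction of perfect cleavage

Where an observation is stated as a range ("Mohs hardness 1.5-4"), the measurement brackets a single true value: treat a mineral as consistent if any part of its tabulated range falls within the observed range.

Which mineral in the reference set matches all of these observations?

Mohs hardness 1.5-4 excludes Epidote, Rutile, Chromite, Talc.
Specific gravity 2.50-3.50 is inconsistent with Gypsum, Sylvite, Sulfur.
Monoclinic crystal system rules out Calcite, Dolomite, Kaolinite.
White streak eliminates Chlorite.
One direction of perfect cleavage rules out Serpentine.
Biotite is the sole remaining match.

Biotite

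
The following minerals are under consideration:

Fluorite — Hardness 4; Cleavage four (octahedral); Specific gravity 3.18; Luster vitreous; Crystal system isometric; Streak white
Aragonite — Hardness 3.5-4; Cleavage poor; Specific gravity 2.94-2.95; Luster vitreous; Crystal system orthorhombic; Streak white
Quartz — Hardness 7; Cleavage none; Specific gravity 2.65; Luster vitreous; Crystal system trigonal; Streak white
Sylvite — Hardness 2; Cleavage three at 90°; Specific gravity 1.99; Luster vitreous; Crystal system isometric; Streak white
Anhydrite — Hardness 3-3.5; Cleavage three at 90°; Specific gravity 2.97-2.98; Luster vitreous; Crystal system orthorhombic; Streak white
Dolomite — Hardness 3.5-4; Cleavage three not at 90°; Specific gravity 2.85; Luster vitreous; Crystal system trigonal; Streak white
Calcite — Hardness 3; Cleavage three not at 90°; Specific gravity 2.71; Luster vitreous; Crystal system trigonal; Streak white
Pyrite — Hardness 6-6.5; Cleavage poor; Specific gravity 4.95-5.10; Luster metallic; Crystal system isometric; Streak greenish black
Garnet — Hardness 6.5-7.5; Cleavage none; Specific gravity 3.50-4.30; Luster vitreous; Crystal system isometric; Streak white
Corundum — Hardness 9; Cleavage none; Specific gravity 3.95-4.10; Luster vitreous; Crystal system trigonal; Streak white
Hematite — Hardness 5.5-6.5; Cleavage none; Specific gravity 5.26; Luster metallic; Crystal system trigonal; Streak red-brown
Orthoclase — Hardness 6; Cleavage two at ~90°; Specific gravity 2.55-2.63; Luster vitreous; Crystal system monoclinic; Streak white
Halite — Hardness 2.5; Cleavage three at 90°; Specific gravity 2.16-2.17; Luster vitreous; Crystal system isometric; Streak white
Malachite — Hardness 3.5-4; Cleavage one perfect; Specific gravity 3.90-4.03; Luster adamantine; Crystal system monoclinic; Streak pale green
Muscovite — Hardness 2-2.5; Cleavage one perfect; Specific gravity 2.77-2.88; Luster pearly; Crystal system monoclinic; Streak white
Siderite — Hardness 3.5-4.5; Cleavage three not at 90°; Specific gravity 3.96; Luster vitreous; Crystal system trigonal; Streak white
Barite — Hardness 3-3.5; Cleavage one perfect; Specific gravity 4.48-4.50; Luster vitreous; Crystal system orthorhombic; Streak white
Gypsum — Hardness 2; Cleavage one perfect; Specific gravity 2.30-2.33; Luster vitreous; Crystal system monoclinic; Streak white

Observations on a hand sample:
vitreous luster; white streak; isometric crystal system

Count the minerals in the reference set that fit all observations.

4

Vitreous luster eliminates Pyrite, Hematite, Malachite, Muscovite.
White streak — every remaining candidate is consistent.
Isometric crystal system — leaves Fluorite, Sylvite, Garnet, Halite.
Remaining candidates: Fluorite, Garnet, Halite, Sylvite.
That is 4 minerals.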